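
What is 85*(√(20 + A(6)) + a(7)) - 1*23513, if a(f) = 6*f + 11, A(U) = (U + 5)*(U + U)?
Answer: -19008 + 170*√38 ≈ -17960.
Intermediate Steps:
A(U) = 2*U*(5 + U) (A(U) = (5 + U)*(2*U) = 2*U*(5 + U))
a(f) = 11 + 6*f
85*(√(20 + A(6)) + a(7)) - 1*23513 = 85*(√(20 + 2*6*(5 + 6)) + (11 + 6*7)) - 1*23513 = 85*(√(20 + 2*6*11) + (11 + 42)) - 23513 = 85*(√(20 + 132) + 53) - 23513 = 85*(√152 + 53) - 23513 = 85*(2*√38 + 53) - 23513 = 85*(53 + 2*√38) - 23513 = (4505 + 170*√38) - 23513 = -19008 + 170*√38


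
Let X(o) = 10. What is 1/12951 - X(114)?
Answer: -129509/12951 ≈ -9.9999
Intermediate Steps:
1/12951 - X(114) = 1/12951 - 1*10 = 1/12951 - 10 = -129509/12951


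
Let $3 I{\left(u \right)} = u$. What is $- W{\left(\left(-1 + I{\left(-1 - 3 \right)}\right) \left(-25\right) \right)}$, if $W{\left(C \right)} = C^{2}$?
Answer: $- \frac{30625}{9} \approx -3402.8$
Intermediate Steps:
$I{\left(u \right)} = \frac{u}{3}$
$- W{\left(\left(-1 + I{\left(-1 - 3 \right)}\right) \left(-25\right) \right)} = - \left(\left(-1 + \frac{-1 - 3}{3}\right) \left(-25\right)\right)^{2} = - \left(\left(-1 + \frac{1}{3} \left(-4\right)\right) \left(-25\right)\right)^{2} = - \left(\left(-1 - \frac{4}{3}\right) \left(-25\right)\right)^{2} = - \left(\left(- \frac{7}{3}\right) \left(-25\right)\right)^{2} = - \left(\frac{175}{3}\right)^{2} = \left(-1\right) \frac{30625}{9} = - \frac{30625}{9}$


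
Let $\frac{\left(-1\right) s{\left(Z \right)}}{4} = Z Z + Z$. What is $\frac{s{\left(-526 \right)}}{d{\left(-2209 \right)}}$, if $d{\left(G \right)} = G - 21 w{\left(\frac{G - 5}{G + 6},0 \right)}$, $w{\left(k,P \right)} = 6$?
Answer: $\frac{220920}{467} \approx 473.06$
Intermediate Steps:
$d{\left(G \right)} = -126 + G$ ($d{\left(G \right)} = G - 126 = -126 + G$)
$s{\left(Z \right)} = - 4 Z - 4 Z^{2}$ ($s{\left(Z \right)} = - 4 \left(Z Z + Z\right) = - 4 \left(Z^{2} + Z\right) = - 4 \left(Z + Z^{2}\right) = - 4 Z - 4 Z^{2}$)
$\frac{s{\left(-526 \right)}}{d{\left(-2209 \right)}} = \frac{\left(-4\right) \left(-526\right) \left(1 - 526\right)}{-126 - 2209} = \frac{\left(-4\right) \left(-526\right) \left(-525\right)}{-2335} = \left(-1104600\right) \left(- \frac{1}{2335}\right) = \frac{220920}{467}$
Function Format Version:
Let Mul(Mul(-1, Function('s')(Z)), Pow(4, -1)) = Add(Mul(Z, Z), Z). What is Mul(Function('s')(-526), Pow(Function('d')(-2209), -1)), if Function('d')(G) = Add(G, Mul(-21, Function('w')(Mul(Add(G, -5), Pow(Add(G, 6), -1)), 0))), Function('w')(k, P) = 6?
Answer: Rational(220920, 467) ≈ 473.06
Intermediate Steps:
Function('d')(G) = Add(-126, G) (Function('d')(G) = Add(G, Mul(-21, 6)) = Add(G, -126) = Add(-126, G))
Function('s')(Z) = Add(Mul(-4, Z), Mul(-4, Pow(Z, 2))) (Function('s')(Z) = Mul(-4, Add(Mul(Z, Z), Z)) = Mul(-4, Add(Pow(Z, 2), Z)) = Mul(-4, Add(Z, Pow(Z, 2))) = Add(Mul(-4, Z), Mul(-4, Pow(Z, 2))))
Mul(Function('s')(-526), Pow(Function('d')(-2209), -1)) = Mul(Mul(-4, -526, Add(1, -526)), Pow(Add(-126, -2209), -1)) = Mul(Mul(-4, -526, -525), Pow(-2335, -1)) = Mul(-1104600, Rational(-1, 2335)) = Rational(220920, 467)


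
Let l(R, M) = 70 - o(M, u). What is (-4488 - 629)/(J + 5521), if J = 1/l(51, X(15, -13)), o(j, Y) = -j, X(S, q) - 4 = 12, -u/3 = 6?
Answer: -440062/474807 ≈ -0.92682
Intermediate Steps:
u = -18 (u = -3*6 = -18)
X(S, q) = 16 (X(S, q) = 4 + 12 = 16)
l(R, M) = 70 + M (l(R, M) = 70 - (-1)*M = 70 + M)
J = 1/86 (J = 1/(70 + 16) = 1/86 ≈ 0.011628)
(-4488 - 629)/(J + 5521) = (-4488 - 629)/(1/86 + 5521) = -5117/474807/86 = -5117*86/474807 = -440062/474807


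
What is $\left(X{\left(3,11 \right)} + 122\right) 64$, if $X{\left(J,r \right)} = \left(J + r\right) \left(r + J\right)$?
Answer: $20352$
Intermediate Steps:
$X{\left(J,r \right)} = \left(J + r\right)^{2}$ ($X{\left(J,r \right)} = \left(J + r\right) \left(J + r\right) = \left(J + r\right)^{2}$)
$\left(X{\left(3,11 \right)} + 122\right) 64 = \left(\left(3 + 11\right)^{2} + 122\right) 64 = \left(14^{2} + 122\right) 64 = \left(196 + 122\right) 64 = 318 \cdot 64 = 20352$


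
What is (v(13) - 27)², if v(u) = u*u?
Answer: 20164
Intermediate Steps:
v(u) = u²
(v(13) - 27)² = (13² - 27)² = (169 - 27)² = 142² = 20164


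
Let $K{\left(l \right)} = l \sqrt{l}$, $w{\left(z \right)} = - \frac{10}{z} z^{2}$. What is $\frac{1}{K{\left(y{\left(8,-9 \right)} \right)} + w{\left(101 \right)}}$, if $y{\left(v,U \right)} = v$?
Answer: $- \frac{505}{509794} - \frac{4 \sqrt{2}}{254897} \approx -0.0010128$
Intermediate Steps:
$w{\left(z \right)} = - 10 z$
$K{\left(l \right)} = l^{\frac{3}{2}}$
$\frac{1}{K{\left(y{\left(8,-9 \right)} \right)} + w{\left(101 \right)}} = \frac{1}{8^{\frac{3}{2}} - 1010} = \frac{1}{16 \sqrt{2} - 1010} = \frac{1}{-1010 + 16 \sqrt{2}}$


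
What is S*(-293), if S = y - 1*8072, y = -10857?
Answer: 5546197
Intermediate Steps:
S = -18929 (S = -10857 - 1*8072 = -10857 - 8072 = -18929)
S*(-293) = -18929*(-293) = 5546197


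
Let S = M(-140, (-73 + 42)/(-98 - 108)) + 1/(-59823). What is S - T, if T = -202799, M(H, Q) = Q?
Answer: 2499203037169/12323538 ≈ 2.0280e+5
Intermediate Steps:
S = 1854307/12323538 (S = (-73 + 42)/(-98 - 108) + 1/(-59823) = -31/(-206) - 1/59823 = -31*(-1/206) - 1/59823 = 31/206 - 1/59823 = 1854307/12323538 ≈ 0.15047)
S - T = 1854307/12323538 - 1*(-202799) = 1854307/12323538 + 202799 = 2499203037169/12323538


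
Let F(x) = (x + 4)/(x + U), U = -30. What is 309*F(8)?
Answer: -1854/11 ≈ -168.55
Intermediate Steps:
F(x) = (4 + x)/(-30 + x) (F(x) = (x + 4)/(x - 30) = (4 + x)/(-30 + x))
309*F(8) = 309*((4 + 8)/(-30 + 8)) = 309*(12/(-22)) = 309*(-1/22*12) = 309*(-6/11) = -1854/11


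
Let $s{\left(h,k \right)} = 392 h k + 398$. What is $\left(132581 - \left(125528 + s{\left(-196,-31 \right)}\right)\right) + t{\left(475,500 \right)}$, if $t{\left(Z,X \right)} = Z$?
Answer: $-2374662$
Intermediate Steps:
$s{\left(h,k \right)} = 398 + 392 h k$ ($s{\left(h,k \right)} = 392 h k + 398 = 398 + 392 h k$)
$\left(132581 - \left(125528 + s{\left(-196,-31 \right)}\right)\right) + t{\left(475,500 \right)} = \left(132581 - \left(125926 + 392 \left(-196\right) \left(-31\right)\right)\right) + 475 = \left(132581 - 2507718\right) + 475 = -2375137 + 475 = -2374662$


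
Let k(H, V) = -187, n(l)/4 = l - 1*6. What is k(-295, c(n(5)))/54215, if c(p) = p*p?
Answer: -187/54215 ≈ -0.0034492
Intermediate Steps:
n(l) = -24 + 4*l (n(l) = 4*(l - 1*6) = 4*(l - 6) = 4*(-6 + l) = -24 + 4*l)
c(p) = p²
k(-295, c(n(5)))/54215 = -187/54215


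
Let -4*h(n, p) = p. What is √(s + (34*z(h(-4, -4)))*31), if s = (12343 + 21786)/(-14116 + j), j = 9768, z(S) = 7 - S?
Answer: √29851871201/2174 ≈ 79.474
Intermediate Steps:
h(n, p) = -p/4
s = -34129/4348 (s = (12343 + 21786)/(-14116 + 9768) = 34129/(-4348) = 34129*(-1/4348) = -34129/4348 ≈ -7.8494)
√(s + (34*z(h(-4, -4)))*31) = √(-34129/4348 + (34*(7 - (-1)*(-4)/4))*31) = √(-34129/4348 + (34*(7 - 1*1))*31) = √(-34129/4348 + (34*(7 - 1))*31) = √(-34129/4348 + (34*6)*31) = √(-34129/4348 + 204*31) = √(-34129/4348 + 6324) = √(27462623/4348) = √29851871201/2174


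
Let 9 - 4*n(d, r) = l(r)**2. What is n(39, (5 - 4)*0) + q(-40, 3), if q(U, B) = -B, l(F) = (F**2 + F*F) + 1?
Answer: -1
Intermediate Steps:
l(F) = 1 + 2*F**2 (l(F) = (F**2 + F**2) + 1 = 2*F**2 + 1 = 1 + 2*F**2)
n(d, r) = 9/4 - (1 + 2*r**2)**2/4
n(39, (5 - 4)*0) + q(-40, 3) = (2 - ((5 - 4)*0)**2 - ((5 - 4)*0)**4) - 1*3 = (2 - (1*0)**2 - (1*0)**4) - 3 = (2 - 1*0**2 - 1*0**4) - 3 = (2 - 1*0 - 1*0) - 3 = (2 + 0 + 0) - 3 = 2 - 3 = -1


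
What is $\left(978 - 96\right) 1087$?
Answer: $958734$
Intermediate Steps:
$\left(978 - 96\right) 1087 = 882 \cdot 1087 = 958734$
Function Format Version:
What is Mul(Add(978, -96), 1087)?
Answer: 958734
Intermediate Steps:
Mul(Add(978, -96), 1087) = Mul(882, 1087) = 958734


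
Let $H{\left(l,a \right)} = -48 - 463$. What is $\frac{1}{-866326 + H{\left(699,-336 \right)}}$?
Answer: $- \frac{1}{866837} \approx -1.1536 \cdot 10^{-6}$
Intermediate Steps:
$H{\left(l,a \right)} = -511$ ($H{\left(l,a \right)} = -48 - 463 = -511$)
$\frac{1}{-866326 + H{\left(699,-336 \right)}} = \frac{1}{-866326 - 511} = \frac{1}{-866837} = - \frac{1}{866837}$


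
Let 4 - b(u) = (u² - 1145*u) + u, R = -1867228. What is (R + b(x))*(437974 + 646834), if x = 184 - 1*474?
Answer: -2476707787872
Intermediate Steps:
x = -290 (x = 184 - 474 = -290)
b(u) = 4 - u² + 1144*u (b(u) = 4 - ((u² - 1145*u) + u) = 4 - (u² - 1144*u) = 4 + (-u² + 1144*u) = 4 - u² + 1144*u)
(R + b(x))*(437974 + 646834) = (-1867228 + (4 - 1*(-290)² + 1144*(-290)))*(437974 + 646834) = (-1867228 + (4 - 1*84100 - 331760))*1084808 = (-1867228 + (4 - 84100 - 331760))*1084808 = (-1867228 - 415856)*1084808 = -2283084*1084808 = -2476707787872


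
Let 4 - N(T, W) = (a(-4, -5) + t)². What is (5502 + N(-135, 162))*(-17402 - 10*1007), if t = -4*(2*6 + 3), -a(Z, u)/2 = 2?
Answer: -38735520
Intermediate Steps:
a(Z, u) = -4 (a(Z, u) = -2*2 = -4)
t = -60 (t = -4*(12 + 3) = -4*15 = -60)
N(T, W) = -4092 (N(T, W) = 4 - (-4 - 60)² = 4 - 1*(-64)² = 4 - 1*4096 = 4 - 4096 = -4092)
(5502 + N(-135, 162))*(-17402 - 10*1007) = (5502 - 4092)*(-17402 - 10*1007) = 1410*(-17402 - 10070) = 1410*(-27472) = -38735520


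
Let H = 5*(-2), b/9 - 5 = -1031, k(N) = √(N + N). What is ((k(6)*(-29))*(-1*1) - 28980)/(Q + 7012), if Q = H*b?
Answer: -7245/24838 + 29*√3/49676 ≈ -0.29068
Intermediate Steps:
k(N) = √2*√N (k(N) = √(2*N) = √2*√N)
b = -9234 (b = 45 + 9*(-1031) = 45 - 9279 = -9234)
H = -10
Q = 92340 (Q = -10*(-9234) = 92340)
((k(6)*(-29))*(-1*1) - 28980)/(Q + 7012) = (((√2*√6)*(-29))*(-1*1) - 28980)/(92340 + 7012) = (((2*√3)*(-29))*(-1) - 28980)/99352 = (-58*√3*(-1) - 28980)*(1/99352) = (58*√3 - 28980)*(1/99352) = (-28980 + 58*√3)*(1/99352) = -7245/24838 + 29*√3/49676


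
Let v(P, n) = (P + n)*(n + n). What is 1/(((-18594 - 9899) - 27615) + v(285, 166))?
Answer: 1/93624 ≈ 1.0681e-5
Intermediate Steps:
v(P, n) = 2*n*(P + n) (v(P, n) = (P + n)*(2*n) = 2*n*(P + n))
1/(((-18594 - 9899) - 27615) + v(285, 166)) = 1/(((-18594 - 9899) - 27615) + 2*166*(285 + 166)) = 1/((-28493 - 27615) + 2*166*451) = 1/(-56108 + 149732) = 1/93624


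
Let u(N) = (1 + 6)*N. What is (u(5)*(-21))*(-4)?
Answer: 2940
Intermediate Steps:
u(N) = 7*N
(u(5)*(-21))*(-4) = ((7*5)*(-21))*(-4) = (35*(-21))*(-4) = -735*(-4) = 2940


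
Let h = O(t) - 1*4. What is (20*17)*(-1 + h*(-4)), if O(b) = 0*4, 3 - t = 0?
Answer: 5100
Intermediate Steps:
t = 3 (t = 3 - 1*0 = 3 + 0 = 3)
O(b) = 0
h = -4 (h = 0 - 1*4 = 0 - 4 = -4)
(20*17)*(-1 + h*(-4)) = (20*17)*(-1 - 4*(-4)) = 340*(-1 + 16) = 340*15 = 5100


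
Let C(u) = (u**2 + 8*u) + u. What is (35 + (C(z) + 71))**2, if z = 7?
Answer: 47524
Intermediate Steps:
C(u) = u**2 + 9*u
(35 + (C(z) + 71))**2 = (35 + (7*(9 + 7) + 71))**2 = (35 + (7*16 + 71))**2 = (35 + (112 + 71))**2 = (35 + 183)**2 = 218**2 = 47524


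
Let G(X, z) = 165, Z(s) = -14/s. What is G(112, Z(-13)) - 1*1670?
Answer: -1505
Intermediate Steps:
G(112, Z(-13)) - 1*1670 = 165 - 1*1670 = 165 - 1670 = -1505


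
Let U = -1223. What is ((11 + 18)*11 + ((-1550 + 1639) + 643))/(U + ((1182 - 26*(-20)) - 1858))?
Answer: -1051/1379 ≈ -0.76215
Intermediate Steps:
((11 + 18)*11 + ((-1550 + 1639) + 643))/(U + ((1182 - 26*(-20)) - 1858)) = ((11 + 18)*11 + ((-1550 + 1639) + 643))/(-1223 + ((1182 - 26*(-20)) - 1858)) = (29*11 + (89 + 643))/(-1223 + ((1182 - 1*(-520)) - 1858)) = (319 + 732)/(-1223 + ((1182 + 520) - 1858)) = 1051/(-1223 + (1702 - 1858)) = 1051/(-1223 - 156) = 1051/(-1379) = 1051*(-1/1379) = -1051/1379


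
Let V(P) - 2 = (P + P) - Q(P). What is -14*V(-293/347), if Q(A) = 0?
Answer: -1512/347 ≈ -4.3573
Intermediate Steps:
V(P) = 2 + 2*P (V(P) = 2 + ((P + P) - 1*0) = 2 + (2*P + 0) = 2 + 2*P)
-14*V(-293/347) = -14*(2 + 2*(-293/347)) = -14*(2 - 586/347) = -14*108/347 = -1512/347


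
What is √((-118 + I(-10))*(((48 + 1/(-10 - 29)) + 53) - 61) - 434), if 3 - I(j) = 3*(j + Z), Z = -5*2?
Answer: I*√4004169/39 ≈ 51.309*I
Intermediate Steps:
Z = -10
I(j) = 33 - 3*j (I(j) = 3 - 3*(j - 10) = 3 - 3*(-10 + j) = 3 - (-30 + 3*j) = 3 + (30 - 3*j) = 33 - 3*j)
√((-118 + I(-10))*(((48 + 1/(-10 - 29)) + 53) - 61) - 434) = √((-118 + (33 - 3*(-10)))*(((48 + 1/(-10 - 29)) + 53) - 61) - 434) = √((-118 + (33 + 30))*(((48 + 1/(-39)) + 53) - 61) - 434) = √((-118 + 63)*(((48 - 1/39) + 53) - 61) - 434) = √(-55*((1871/39 + 53) - 61) - 434) = √(-55*(3938/39 - 61) - 434) = √(-55*1559/39 - 434) = √(-85745/39 - 434) = √(-102671/39) = I*√4004169/39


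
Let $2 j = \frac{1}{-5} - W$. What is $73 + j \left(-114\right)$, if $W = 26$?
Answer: $\frac{7832}{5} \approx 1566.4$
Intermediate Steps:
$j = - \frac{131}{10}$ ($j = \frac{\frac{1}{-5} - 26}{2} = \frac{- \frac{1}{5} - 26}{2} = \frac{1}{2} \left(- \frac{131}{5}\right) = - \frac{131}{10} \approx -13.1$)
$73 + j \left(-114\right) = 73 - - \frac{7467}{5} = 73 + \frac{7467}{5} = \frac{7832}{5}$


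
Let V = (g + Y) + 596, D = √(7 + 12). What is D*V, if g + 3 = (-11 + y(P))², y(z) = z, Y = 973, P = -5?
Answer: 1822*√19 ≈ 7941.9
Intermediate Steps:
g = 253 (g = -3 + (-11 - 5)² = -3 + (-16)² = -3 + 256 = 253)
D = √19 ≈ 4.3589
V = 1822 (V = (253 + 973) + 596 = 1226 + 596 = 1822)
D*V = √19*1822 = 1822*√19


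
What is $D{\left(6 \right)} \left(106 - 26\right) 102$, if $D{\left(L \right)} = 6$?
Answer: $48960$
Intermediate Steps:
$D{\left(6 \right)} \left(106 - 26\right) 102 = 6 \left(106 - 26\right) 102 = 6 \cdot 80 \cdot 102 = 480 \cdot 102 = 48960$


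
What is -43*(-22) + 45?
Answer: 991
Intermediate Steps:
-43*(-22) + 45 = 946 + 45 = 991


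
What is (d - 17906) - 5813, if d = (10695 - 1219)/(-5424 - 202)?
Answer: -66726285/2813 ≈ -23721.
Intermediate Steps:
d = -4738/2813 (d = 9476/(-5626) = 9476*(-1/5626) = -4738/2813 ≈ -1.6843)
(d - 17906) - 5813 = (-4738/2813 - 17906) - 5813 = -50374316/2813 - 5813 = -66726285/2813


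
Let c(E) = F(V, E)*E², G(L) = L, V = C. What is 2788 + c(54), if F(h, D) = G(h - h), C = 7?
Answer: 2788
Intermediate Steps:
V = 7
F(h, D) = 0 (F(h, D) = h - h = 0)
c(E) = 0 (c(E) = 0*E² = 0)
2788 + c(54) = 2788 + 0 = 2788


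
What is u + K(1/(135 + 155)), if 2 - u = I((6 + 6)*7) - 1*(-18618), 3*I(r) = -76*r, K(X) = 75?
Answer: -16413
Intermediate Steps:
I(r) = -76*r/3 (I(r) = (-76*r)/3 = -76*r/3)
u = -16488 (u = 2 - (-76*(6 + 6)*7/3 - 1*(-18618)) = 2 - (-304*7 + 18618) = 2 - (-76/3*84 + 18618) = 2 - (-2128 + 18618) = 2 - 1*16490 = 2 - 16490 = -16488)
u + K(1/(135 + 155)) = -16488 + 75 = -16413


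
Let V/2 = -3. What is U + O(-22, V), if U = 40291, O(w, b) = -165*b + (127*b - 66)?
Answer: 40453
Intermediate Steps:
V = -6 (V = 2*(-3) = -6)
O(w, b) = -66 - 38*b (O(w, b) = -165*b + (-66 + 127*b) = -66 - 38*b)
U + O(-22, V) = 40291 + (-66 - 38*(-6)) = 40291 + (-66 + 228) = 40291 + 162 = 40453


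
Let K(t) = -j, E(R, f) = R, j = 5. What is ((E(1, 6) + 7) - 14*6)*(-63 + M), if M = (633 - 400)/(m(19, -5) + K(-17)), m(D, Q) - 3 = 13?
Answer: 34960/11 ≈ 3178.2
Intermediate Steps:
m(D, Q) = 16 (m(D, Q) = 3 + 13 = 16)
K(t) = -5 (K(t) = -1*5 = -5)
M = 233/11 (M = (633 - 400)/(16 - 5) = 233/11 ≈ 21.182)
((E(1, 6) + 7) - 14*6)*(-63 + M) = ((1 + 7) - 14*6)*(-63 + 233/11) = (8 - 84)*(-460/11) = -76*(-460/11) = 34960/11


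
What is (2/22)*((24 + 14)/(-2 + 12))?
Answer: 19/55 ≈ 0.34545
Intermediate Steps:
(2/22)*((24 + 14)/(-2 + 12)) = ((1/22)*2)*(38/10) = (38*(1/10))/11 = (1/11)*(19/5) = 19/55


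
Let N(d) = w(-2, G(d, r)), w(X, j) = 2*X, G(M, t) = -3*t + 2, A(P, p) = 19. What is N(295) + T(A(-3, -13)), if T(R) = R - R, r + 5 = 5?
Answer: -4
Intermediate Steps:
r = 0 (r = -5 + 5 = 0)
G(M, t) = 2 - 3*t
N(d) = -4 (N(d) = 2*(-2) = -4)
T(R) = 0
N(295) + T(A(-3, -13)) = -4 + 0 = -4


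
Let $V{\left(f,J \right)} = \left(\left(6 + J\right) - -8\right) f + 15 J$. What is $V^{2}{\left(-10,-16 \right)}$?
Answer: $48400$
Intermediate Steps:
$V{\left(f,J \right)} = 15 J + f \left(14 + J\right)$ ($V{\left(f,J \right)} = \left(\left(6 + J\right) + 8\right) f + 15 J = \left(14 + J\right) f + 15 J = f \left(14 + J\right) + 15 J = 15 J + f \left(14 + J\right)$)
$V^{2}{\left(-10,-16 \right)} = \left(14 \left(-10\right) + 15 \left(-16\right) - -160\right)^{2} = \left(-140 - 240 + 160\right)^{2} = \left(-220\right)^{2} = 48400$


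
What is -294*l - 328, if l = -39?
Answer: 11138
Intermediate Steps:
-294*l - 328 = -294*(-39) - 328 = 11466 - 328 = 11138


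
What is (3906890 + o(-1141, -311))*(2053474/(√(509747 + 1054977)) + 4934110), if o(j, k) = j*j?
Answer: 25700649078810 + 5348037910227*√391181/391181 ≈ 2.5709e+13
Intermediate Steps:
o(j, k) = j²
(3906890 + o(-1141, -311))*(2053474/(√(509747 + 1054977)) + 4934110) = (3906890 + (-1141)²)*(2053474/(√(509747 + 1054977)) + 4934110) = (3906890 + 1301881)*(2053474/(√1564724) + 4934110) = 5208771*(2053474/((2*√391181)) + 4934110) = 5208771*(2053474*(√391181/782362) + 4934110) = 5208771*(1026737*√391181/391181 + 4934110) = 5208771*(4934110 + 1026737*√391181/391181) = 25700649078810 + 5348037910227*√391181/391181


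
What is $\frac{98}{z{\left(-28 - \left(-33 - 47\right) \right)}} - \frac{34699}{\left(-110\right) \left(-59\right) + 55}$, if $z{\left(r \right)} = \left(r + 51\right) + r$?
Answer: $- \frac{135341}{28985} \approx -4.6693$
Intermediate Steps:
$z{\left(r \right)} = 51 + 2 r$ ($z{\left(r \right)} = \left(51 + r\right) + r = 51 + 2 r$)
$\frac{98}{z{\left(-28 - \left(-33 - 47\right) \right)}} - \frac{34699}{\left(-110\right) \left(-59\right) + 55} = \frac{98}{51 + 2 \left(-28 - \left(-33 - 47\right)\right)} - \frac{34699}{\left(-110\right) \left(-59\right) + 55} = \frac{98}{51 + 2 \left(-28 - \left(-33 - 47\right)\right)} - \frac{34699}{6490 + 55} = \frac{98}{51 + 2 \left(-28 - -80\right)} - \frac{34699}{6545} = \frac{98}{51 + 2 \left(-28 + 80\right)} - \frac{4957}{935} = \frac{98}{51 + 2 \cdot 52} - \frac{4957}{935} = \frac{98}{51 + 104} - \frac{4957}{935} = \frac{98}{155} - \frac{4957}{935} = - \frac{135341}{28985}$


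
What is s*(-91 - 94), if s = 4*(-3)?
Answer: 2220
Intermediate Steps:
s = -12
s*(-91 - 94) = -12*(-91 - 94) = -12*(-185) = 2220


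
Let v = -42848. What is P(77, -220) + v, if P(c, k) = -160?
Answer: -43008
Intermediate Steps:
P(77, -220) + v = -160 - 42848 = -43008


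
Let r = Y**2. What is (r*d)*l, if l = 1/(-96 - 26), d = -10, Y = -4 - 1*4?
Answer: 320/61 ≈ 5.2459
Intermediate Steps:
Y = -8 (Y = -4 - 4 = -8)
l = -1/122 (l = 1/(-122) = -1/122 ≈ -0.0081967)
r = 64 (r = (-8)**2 = 64)
(r*d)*l = (64*(-10))*(-1/122) = -640*(-1/122) = 320/61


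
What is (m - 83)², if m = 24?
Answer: 3481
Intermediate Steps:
(m - 83)² = (24 - 83)² = (-59)² = 3481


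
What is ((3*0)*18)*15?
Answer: 0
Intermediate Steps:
((3*0)*18)*15 = (0*18)*15 = 0*15 = 0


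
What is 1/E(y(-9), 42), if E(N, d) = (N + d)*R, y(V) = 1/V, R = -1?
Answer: -9/377 ≈ -0.023873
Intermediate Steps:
E(N, d) = -N - d (E(N, d) = (N + d)*(-1) = -N - d)
1/E(y(-9), 42) = 1/(-1/(-9) - 1*42) = 1/(-1*(-⅑) - 42) = 1/(⅑ - 42) = 1/(-377/9) = -9/377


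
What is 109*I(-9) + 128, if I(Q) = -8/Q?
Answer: 2024/9 ≈ 224.89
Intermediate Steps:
109*I(-9) + 128 = 109*(-8/(-9)) + 128 = 109*(-8*(-⅑)) + 128 = 109*(8/9) + 128 = 872/9 + 128 = 2024/9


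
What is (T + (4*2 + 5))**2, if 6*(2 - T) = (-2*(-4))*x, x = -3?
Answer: 361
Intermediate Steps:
T = 6 (T = 2 - (-2*(-4))*(-3)/6 = 2 - 4*(-3)/3 = 2 - 1/6*(-24) = 2 + 4 = 6)
(T + (4*2 + 5))**2 = (6 + (4*2 + 5))**2 = (6 + (8 + 5))**2 = (6 + 13)**2 = 19**2 = 361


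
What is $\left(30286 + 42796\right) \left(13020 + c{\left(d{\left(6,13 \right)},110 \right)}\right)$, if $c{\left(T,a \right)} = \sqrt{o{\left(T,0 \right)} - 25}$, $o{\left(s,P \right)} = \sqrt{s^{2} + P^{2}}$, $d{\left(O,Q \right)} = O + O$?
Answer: $951527640 + 73082 i \sqrt{13} \approx 9.5153 \cdot 10^{8} + 2.635 \cdot 10^{5} i$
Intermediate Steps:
$d{\left(O,Q \right)} = 2 O$
$o{\left(s,P \right)} = \sqrt{P^{2} + s^{2}}$
$c{\left(T,a \right)} = \sqrt{-25 + \sqrt{T^{2}}}$ ($c{\left(T,a \right)} = \sqrt{\sqrt{0^{2} + T^{2}} - 25} = \sqrt{\sqrt{0 + T^{2}} - 25} = \sqrt{\sqrt{T^{2}} - 25} = \sqrt{-25 + \sqrt{T^{2}}}$)
$\left(30286 + 42796\right) \left(13020 + c{\left(d{\left(6,13 \right)},110 \right)}\right) = \left(30286 + 42796\right) \left(13020 + \sqrt{-25 + \sqrt{\left(2 \cdot 6\right)^{2}}}\right) = 73082 \left(13020 + \sqrt{-25 + \sqrt{12^{2}}}\right) = 73082 \left(13020 + \sqrt{-25 + \sqrt{144}}\right) = 73082 \left(13020 + \sqrt{-25 + 12}\right) = 73082 \left(13020 + \sqrt{-13}\right) = 73082 \left(13020 + i \sqrt{13}\right) = 951527640 + 73082 i \sqrt{13}$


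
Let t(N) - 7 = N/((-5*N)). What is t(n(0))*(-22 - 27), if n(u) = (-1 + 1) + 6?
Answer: -1666/5 ≈ -333.20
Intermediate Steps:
n(u) = 6 (n(u) = 0 + 6 = 6)
t(N) = 34/5 (t(N) = 7 + N/((-5*N)) = 7 + N*(-1/(5*N)) = 7 - 1/5 = 34/5)
t(n(0))*(-22 - 27) = 34*(-22 - 27)/5 = (34/5)*(-49) = -1666/5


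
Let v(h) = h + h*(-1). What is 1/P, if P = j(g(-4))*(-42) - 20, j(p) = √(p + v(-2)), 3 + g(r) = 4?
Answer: -1/62 ≈ -0.016129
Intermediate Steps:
g(r) = 1 (g(r) = -3 + 4 = 1)
v(h) = 0 (v(h) = h - h = 0)
j(p) = √p (j(p) = √(p + 0) = √p)
P = -62 (P = √1*(-42) - 20 = 1*(-42) - 20 = -42 - 20 = -62)
1/P = 1/(-62) = -1/62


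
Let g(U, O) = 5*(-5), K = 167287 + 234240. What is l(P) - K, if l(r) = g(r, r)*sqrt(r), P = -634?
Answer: -401527 - 25*I*sqrt(634) ≈ -4.0153e+5 - 629.48*I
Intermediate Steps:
K = 401527
g(U, O) = -25
l(r) = -25*sqrt(r)
l(P) - K = -25*I*sqrt(634) - 1*401527 = -25*I*sqrt(634) - 401527 = -401527 - 25*I*sqrt(634)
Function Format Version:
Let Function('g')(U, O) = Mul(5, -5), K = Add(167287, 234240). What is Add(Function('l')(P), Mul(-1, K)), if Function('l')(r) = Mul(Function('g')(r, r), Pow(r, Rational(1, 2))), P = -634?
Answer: Add(-401527, Mul(-25, I, Pow(634, Rational(1, 2)))) ≈ Add(-4.0153e+5, Mul(-629.48, I))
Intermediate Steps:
K = 401527
Function('g')(U, O) = -25
Function('l')(r) = Mul(-25, Pow(r, Rational(1, 2)))
Add(Function('l')(P), Mul(-1, K)) = Add(Mul(-25, Pow(-634, Rational(1, 2))), Mul(-1, 401527)) = Add(Mul(-25, Mul(I, Pow(634, Rational(1, 2)))), -401527) = Add(Mul(-25, I, Pow(634, Rational(1, 2))), -401527) = Add(-401527, Mul(-25, I, Pow(634, Rational(1, 2))))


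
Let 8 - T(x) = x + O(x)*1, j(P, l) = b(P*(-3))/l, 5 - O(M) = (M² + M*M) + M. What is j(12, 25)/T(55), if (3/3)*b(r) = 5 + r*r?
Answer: 1301/151325 ≈ 0.0085974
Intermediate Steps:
O(M) = 5 - M - 2*M² (O(M) = 5 - ((M² + M*M) + M) = 5 - ((M² + M²) + M) = 5 - (2*M² + M) = 5 - (M + 2*M²) = 5 + (-M - 2*M²) = 5 - M - 2*M²)
b(r) = 5 + r² (b(r) = 5 + r*r = 5 + r²)
j(P, l) = (5 + 9*P²)/l (j(P, l) = (5 + (P*(-3))²)/l = (5 + (-3*P)²)/l = (5 + 9*P²)/l)
T(x) = 3 + 2*x² (T(x) = 8 - (x + (5 - x - 2*x²)*1) = 8 - (x + (5 - x - 2*x²)) = 8 - (5 - 2*x²) = 8 + (-5 + 2*x²) = 3 + 2*x²)
j(12, 25)/T(55) = ((5 + 9*12²)/25)/(3 + 2*55²) = ((5 + 9*144)/25)/(3 + 2*3025) = ((5 + 1296)/25)/(3 + 6050) = ((1/25)*1301)/6053 = (1301/25)*(1/6053) = 1301/151325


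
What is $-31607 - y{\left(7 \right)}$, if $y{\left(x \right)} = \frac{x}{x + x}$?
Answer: $- \frac{63215}{2} \approx -31608.0$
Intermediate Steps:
$y{\left(x \right)} = \frac{1}{2}$ ($y{\left(x \right)} = \frac{x}{2 x} = x \frac{1}{2 x} = \frac{1}{2}$)
$-31607 - y{\left(7 \right)} = -31607 - \frac{1}{2} = - \frac{63215}{2}$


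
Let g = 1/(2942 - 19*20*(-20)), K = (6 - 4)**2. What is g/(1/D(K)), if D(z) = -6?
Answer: -1/1757 ≈ -0.00056915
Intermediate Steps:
K = 4 (K = 2**2 = 4)
g = 1/10542 (g = 1/(2942 - 380*(-20)) = 1/(2942 + 7600) = 1/10542 ≈ 9.4859e-5)
g/(1/D(K)) = 1/(10542*(1/(-6))) = 1/(10542*(-1/6)) = (1/10542)*(-6) = -1/1757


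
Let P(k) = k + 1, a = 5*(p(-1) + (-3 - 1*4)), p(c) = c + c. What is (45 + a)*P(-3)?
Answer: 0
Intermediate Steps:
p(c) = 2*c
a = -45 (a = 5*(2*(-1) + (-3 - 1*4)) = 5*(-2 + (-3 - 4)) = 5*(-2 - 7) = 5*(-9) = -45)
P(k) = 1 + k
(45 + a)*P(-3) = (45 - 45)*(1 - 3) = 0*(-2) = 0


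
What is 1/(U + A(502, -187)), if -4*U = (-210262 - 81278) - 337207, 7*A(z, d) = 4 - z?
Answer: 28/4399237 ≈ 6.3647e-6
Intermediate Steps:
A(z, d) = 4/7 - z/7 (A(z, d) = (4 - z)/7 = 4/7 - z/7)
U = 628747/4 (U = -((-210262 - 81278) - 337207)/4 = -(-291540 - 337207)/4 = -1/4*(-628747) = 628747/4 ≈ 1.5719e+5)
1/(U + A(502, -187)) = 1/(628747/4 + (4/7 - 1/7*502)) = 1/(628747/4 + (4/7 - 502/7)) = 1/(628747/4 - 498/7) = 1/(4399237/28) = 28/4399237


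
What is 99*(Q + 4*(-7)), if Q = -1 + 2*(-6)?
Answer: -4059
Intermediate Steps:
Q = -13 (Q = -1 - 12 = -13)
99*(Q + 4*(-7)) = 99*(-13 + 4*(-7)) = 99*(-13 - 28) = 99*(-41) = -4059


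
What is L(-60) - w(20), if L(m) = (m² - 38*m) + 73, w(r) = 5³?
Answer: 5828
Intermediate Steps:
w(r) = 125
L(m) = 73 + m² - 38*m
L(-60) - w(20) = (73 + (-60)² - 38*(-60)) - 1*125 = (73 + 3600 + 2280) - 125 = 5953 - 125 = 5828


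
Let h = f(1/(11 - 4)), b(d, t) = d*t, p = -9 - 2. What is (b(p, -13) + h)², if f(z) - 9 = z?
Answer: 1134225/49 ≈ 23147.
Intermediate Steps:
f(z) = 9 + z
p = -11
h = 64/7 (h = 9 + 1/(11 - 4) = 9 + 1/7 = 9 + ⅐ = 64/7 ≈ 9.1429)
(b(p, -13) + h)² = (-11*(-13) + 64/7)² = (143 + 64/7)² = (1065/7)² = 1134225/49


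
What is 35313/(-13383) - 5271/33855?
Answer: -140673712/50342385 ≈ -2.7943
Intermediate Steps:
35313/(-13383) - 5271/33855 = 35313*(-1/13383) - 5271*1/33855 = -11771/4461 - 1757/11285 = -140673712/50342385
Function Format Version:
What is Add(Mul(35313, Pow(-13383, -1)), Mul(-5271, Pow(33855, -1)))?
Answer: Rational(-140673712, 50342385) ≈ -2.7943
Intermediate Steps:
Add(Mul(35313, Pow(-13383, -1)), Mul(-5271, Pow(33855, -1))) = Add(Mul(35313, Rational(-1, 13383)), Mul(-5271, Rational(1, 33855))) = Add(Rational(-11771, 4461), Rational(-1757, 11285)) = Rational(-140673712, 50342385)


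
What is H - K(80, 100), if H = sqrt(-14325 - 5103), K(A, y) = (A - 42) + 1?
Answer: -39 + 2*I*sqrt(4857) ≈ -39.0 + 139.38*I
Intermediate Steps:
K(A, y) = -41 + A (K(A, y) = (-42 + A) + 1 = -41 + A)
H = 2*I*sqrt(4857) (H = sqrt(-19428) = 2*I*sqrt(4857) ≈ 139.38*I)
H - K(80, 100) = 2*I*sqrt(4857) - (-41 + 80) = 2*I*sqrt(4857) - 1*39 = 2*I*sqrt(4857) - 39 = -39 + 2*I*sqrt(4857)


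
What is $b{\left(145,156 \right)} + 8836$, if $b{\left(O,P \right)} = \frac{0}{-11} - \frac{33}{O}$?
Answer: $\frac{1281187}{145} \approx 8835.8$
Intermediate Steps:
$b{\left(O,P \right)} = - \frac{33}{O}$ ($b{\left(O,P \right)} = 0 \left(- \frac{1}{11}\right) - \frac{33}{O} = 0 - \frac{33}{O} = - \frac{33}{O}$)
$b{\left(145,156 \right)} + 8836 = - \frac{33}{145} + 8836 = \frac{1281187}{145}$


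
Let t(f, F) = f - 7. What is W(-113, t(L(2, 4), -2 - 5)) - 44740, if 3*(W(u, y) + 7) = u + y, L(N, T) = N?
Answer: -134359/3 ≈ -44786.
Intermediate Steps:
t(f, F) = -7 + f
W(u, y) = -7 + u/3 + y/3 (W(u, y) = -7 + (u + y)/3 = -7 + (u/3 + y/3) = -7 + u/3 + y/3)
W(-113, t(L(2, 4), -2 - 5)) - 44740 = (-7 + (⅓)*(-113) + (-7 + 2)/3) - 44740 = (-7 - 113/3 + (⅓)*(-5)) - 44740 = (-7 - 113/3 - 5/3) - 44740 = -139/3 - 44740 = -134359/3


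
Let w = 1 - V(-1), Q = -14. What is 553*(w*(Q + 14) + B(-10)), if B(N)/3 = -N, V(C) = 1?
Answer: 16590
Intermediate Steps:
w = 0 (w = 1 - 1*1 = 1 - 1 = 0)
B(N) = -3*N (B(N) = 3*(-N) = -3*N)
553*(w*(Q + 14) + B(-10)) = 553*(0*(-14 + 14) - 3*(-10)) = 553*(0*0 + 30) = 553*(0 + 30) = 553*30 = 16590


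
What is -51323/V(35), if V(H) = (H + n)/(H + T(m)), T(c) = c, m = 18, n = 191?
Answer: -2720119/226 ≈ -12036.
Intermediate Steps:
V(H) = (191 + H)/(18 + H) (V(H) = (H + 191)/(H + 18) = (191 + H)/(18 + H))
-51323/V(35) = -51323*(18 + 35)/(191 + 35) = -51323/(226/53) = -51323/((1/53)*226) = -51323/226/53 = -51323*53/226 = -2720119/226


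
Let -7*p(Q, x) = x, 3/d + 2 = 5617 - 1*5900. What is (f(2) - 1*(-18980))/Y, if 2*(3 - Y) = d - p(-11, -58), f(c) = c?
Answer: 25246060/9507 ≈ 2655.5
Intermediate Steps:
d = -1/95 (d = 3/(-2 + (5617 - 1*5900)) = 3/(-2 + (5617 - 5900)) = 3/(-2 - 283) = 3/(-285) = 3*(-1/285) = -1/95 ≈ -0.010526)
p(Q, x) = -x/7
Y = 9507/1330 (Y = 3 - (-1/95 - (-1)*(-58)/7)/2 = 3 - (-1/95 - 1*58/7)/2 = 3 - (-1/95 - 58/7)/2 = 3 - ½*(-5517/665) = 3 + 5517/1330 = 9507/1330 ≈ 7.1481)
(f(2) - 1*(-18980))/Y = (2 - 1*(-18980))/(9507/1330) = (2 + 18980)*(1330/9507) = 18982*(1330/9507) = 25246060/9507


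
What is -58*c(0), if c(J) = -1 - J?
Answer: 58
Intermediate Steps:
-58*c(0) = -58*(-1 - 1*0) = -58*(-1 + 0) = -58*(-1) = 58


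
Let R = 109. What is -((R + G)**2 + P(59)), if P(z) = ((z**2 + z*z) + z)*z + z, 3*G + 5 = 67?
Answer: -3880003/9 ≈ -4.3111e+5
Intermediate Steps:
G = 62/3 (G = -5/3 + (1/3)*67 = -5/3 + 67/3 = 62/3 ≈ 20.667)
P(z) = z + z*(z + 2*z**2) (P(z) = ((z**2 + z**2) + z)*z + z = (2*z**2 + z)*z + z = (z + 2*z**2)*z + z = z*(z + 2*z**2) + z = z + z*(z + 2*z**2))
-((R + G)**2 + P(59)) = -((109 + 62/3)**2 + 59*(1 + 59 + 2*59**2)) = -((389/3)**2 + 59*(1 + 59 + 2*3481)) = -(151321/9 + 59*(1 + 59 + 6962)) = -(151321/9 + 59*7022) = -(151321/9 + 414298) = -1*3880003/9 = -3880003/9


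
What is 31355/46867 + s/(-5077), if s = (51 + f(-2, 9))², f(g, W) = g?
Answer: 46661668/237943759 ≈ 0.19610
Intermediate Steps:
s = 2401 (s = (51 - 2)² = 49² = 2401)
31355/46867 + s/(-5077) = 31355/46867 + 2401/(-5077) = 31355*(1/46867) + 2401*(-1/5077) = 31355/46867 - 2401/5077 = 46661668/237943759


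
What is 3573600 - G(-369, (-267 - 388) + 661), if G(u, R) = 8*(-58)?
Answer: 3574064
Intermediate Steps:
G(u, R) = -464
3573600 - G(-369, (-267 - 388) + 661) = 3573600 - 1*(-464) = 3573600 + 464 = 3574064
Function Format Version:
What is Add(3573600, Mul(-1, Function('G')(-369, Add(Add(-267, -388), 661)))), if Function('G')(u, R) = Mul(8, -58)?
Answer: 3574064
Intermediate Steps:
Function('G')(u, R) = -464
Add(3573600, Mul(-1, Function('G')(-369, Add(Add(-267, -388), 661)))) = Add(3573600, Mul(-1, -464)) = Add(3573600, 464) = 3574064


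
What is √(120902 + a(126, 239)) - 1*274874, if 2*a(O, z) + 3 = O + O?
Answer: -274874 + √484106/2 ≈ -2.7453e+5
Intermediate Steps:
a(O, z) = -3/2 + O (a(O, z) = -3/2 + (O + O)/2 = -3/2 + (2*O)/2 = -3/2 + O)
√(120902 + a(126, 239)) - 1*274874 = √(120902 + (-3/2 + 126)) - 1*274874 = √(120902 + 249/2) - 274874 = √(242053/2) - 274874 = √484106/2 - 274874 = -274874 + √484106/2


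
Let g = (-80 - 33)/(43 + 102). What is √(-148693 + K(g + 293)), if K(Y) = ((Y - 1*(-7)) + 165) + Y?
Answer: I*√3110366145/145 ≈ 384.63*I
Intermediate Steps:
g = -113/145 ≈ -0.77931
K(Y) = 172 + 2*Y (K(Y) = ((Y + 7) + 165) + Y = ((7 + Y) + 165) + Y = (172 + Y) + Y = 172 + 2*Y)
√(-148693 + K(g + 293)) = √(-148693 + (172 + 2*(-113/145 + 293))) = √(-148693 + (172 + 2*(42372/145))) = √(-148693 + (172 + 84744/145)) = √(-148693 + 109684/145) = √(-21450801/145) = I*√3110366145/145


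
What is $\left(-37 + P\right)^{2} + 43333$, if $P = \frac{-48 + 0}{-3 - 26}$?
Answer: $\frac{37493678}{841} \approx 44582.0$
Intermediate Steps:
$P = \frac{48}{29}$ ($P = - \frac{48}{-29} = \left(-48\right) \left(- \frac{1}{29}\right) = \frac{48}{29} \approx 1.6552$)
$\left(-37 + P\right)^{2} + 43333 = \left(-37 + \frac{48}{29}\right)^{2} + 43333 = \left(- \frac{1025}{29}\right)^{2} + 43333 = \frac{1050625}{841} + 43333 = \frac{37493678}{841}$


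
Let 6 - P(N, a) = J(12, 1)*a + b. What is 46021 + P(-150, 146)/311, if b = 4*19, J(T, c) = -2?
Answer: 14312753/311 ≈ 46022.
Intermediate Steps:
b = 76
P(N, a) = -70 + 2*a (P(N, a) = 6 - (-2*a + 76) = 6 - (76 - 2*a) = 6 + (-76 + 2*a) = -70 + 2*a)
46021 + P(-150, 146)/311 = 46021 + (-70 + 2*146)/311 = 46021 + (-70 + 292)*(1/311) = 46021 + 222*(1/311) = 46021 + 222/311 = 14312753/311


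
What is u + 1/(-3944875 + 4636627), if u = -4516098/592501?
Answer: -3124019231195/409863751752 ≈ -7.6221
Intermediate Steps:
u = -4516098/592501 (u = -4516098*1/592501 = -4516098/592501 ≈ -7.6221)
u + 1/(-3944875 + 4636627) = -4516098/592501 + 1/(-3944875 + 4636627) = -4516098/592501 + 1/691752 = -3124019231195/409863751752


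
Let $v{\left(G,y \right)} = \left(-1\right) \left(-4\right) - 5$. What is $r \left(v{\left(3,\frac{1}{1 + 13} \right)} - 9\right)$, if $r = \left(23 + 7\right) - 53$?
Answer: $230$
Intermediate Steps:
$r = -23$ ($r = 30 - 53 = -23$)
$v{\left(G,y \right)} = -1$ ($v{\left(G,y \right)} = 4 - 5 = -1$)
$r \left(v{\left(3,\frac{1}{1 + 13} \right)} - 9\right) = - 23 \left(-1 - 9\right) = \left(-23\right) \left(-10\right) = 230$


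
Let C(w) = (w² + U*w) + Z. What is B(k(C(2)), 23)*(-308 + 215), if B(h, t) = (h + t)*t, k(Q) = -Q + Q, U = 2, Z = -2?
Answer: -49197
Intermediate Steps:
C(w) = -2 + w² + 2*w (C(w) = (w² + 2*w) - 2 = -2 + w² + 2*w)
k(Q) = 0
B(h, t) = t*(h + t)
B(k(C(2)), 23)*(-308 + 215) = (23*(0 + 23))*(-308 + 215) = (23*23)*(-93) = 529*(-93) = -49197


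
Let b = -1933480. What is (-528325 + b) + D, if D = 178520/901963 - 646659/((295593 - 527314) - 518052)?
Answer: -1664838006555012618/676267504399 ≈ -2.4618e+6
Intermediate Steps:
D = 717111967577/676267504399 (D = 178520*(1/901963) - 646659/(-231721 - 518052) = 178520/901963 - 646659/(-749773) = 178520/901963 - 646659*(-1/749773) = 178520/901963 + 646659/749773 = 717111967577/676267504399 ≈ 1.0604)
(-528325 + b) + D = (-528325 - 1933480) + 717111967577/676267504399 = -2461805 + 717111967577/676267504399 = -1664838006555012618/676267504399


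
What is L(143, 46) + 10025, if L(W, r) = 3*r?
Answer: 10163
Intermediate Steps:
L(143, 46) + 10025 = 3*46 + 10025 = 138 + 10025 = 10163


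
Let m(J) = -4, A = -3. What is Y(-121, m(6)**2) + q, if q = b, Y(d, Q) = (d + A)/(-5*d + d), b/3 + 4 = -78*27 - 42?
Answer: -781207/121 ≈ -6456.3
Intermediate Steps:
b = -6456 (b = -12 + 3*(-78*27 - 42) = -12 + 3*(-2106 - 42) = -12 + 3*(-2148) = -12 - 6444 = -6456)
Y(d, Q) = -(-3 + d)/(4*d) (Y(d, Q) = (d - 3)/(-5*d + d) = (-3 + d)/((-4*d)) = (-1/(4*d))*(-3 + d) = -(-3 + d)/(4*d))
q = -6456
Y(-121, m(6)**2) + q = (1/4)*(3 - 1*(-121))/(-121) - 6456 = (1/4)*(-1/121)*(3 + 121) - 6456 = (1/4)*(-1/121)*124 - 6456 = -31/121 - 6456 = -781207/121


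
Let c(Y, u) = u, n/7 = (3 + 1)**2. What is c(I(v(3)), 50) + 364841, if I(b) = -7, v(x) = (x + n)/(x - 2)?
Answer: 364891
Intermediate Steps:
n = 112 (n = 7*(3 + 1)**2 = 7*4**2 = 7*16 = 112)
v(x) = (112 + x)/(-2 + x) (v(x) = (x + 112)/(x - 2) = (112 + x)/(-2 + x))
c(I(v(3)), 50) + 364841 = 50 + 364841 = 364891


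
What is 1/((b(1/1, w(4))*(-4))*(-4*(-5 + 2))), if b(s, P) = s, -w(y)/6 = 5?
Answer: -1/48 ≈ -0.020833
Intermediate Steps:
w(y) = -30 (w(y) = -6*5 = -30)
1/((b(1/1, w(4))*(-4))*(-4*(-5 + 2))) = 1/(((1/1)*(-4))*(-4*(-5 + 2))) = 1/(((1*1)*(-4))*(-4*(-3))) = 1/((1*(-4))*12) = 1/(-4*12) = 1/(-48) = -1/48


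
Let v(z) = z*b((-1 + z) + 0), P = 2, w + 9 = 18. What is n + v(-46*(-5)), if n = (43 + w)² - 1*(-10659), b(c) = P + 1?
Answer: 14053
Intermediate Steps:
w = 9 (w = -9 + 18 = 9)
b(c) = 3 (b(c) = 2 + 1 = 3)
v(z) = 3*z (v(z) = z*3 = 3*z)
n = 13363 (n = (43 + 9)² - 1*(-10659) = 52² + 10659 = 2704 + 10659 = 13363)
n + v(-46*(-5)) = 13363 + 3*(-46*(-5)) = 13363 + 3*230 = 13363 + 690 = 14053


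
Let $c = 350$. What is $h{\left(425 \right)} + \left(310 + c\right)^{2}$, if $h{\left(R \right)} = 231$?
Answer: $435831$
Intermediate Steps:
$h{\left(425 \right)} + \left(310 + c\right)^{2} = 231 + \left(310 + 350\right)^{2} = 231 + 660^{2} = 231 + 435600 = 435831$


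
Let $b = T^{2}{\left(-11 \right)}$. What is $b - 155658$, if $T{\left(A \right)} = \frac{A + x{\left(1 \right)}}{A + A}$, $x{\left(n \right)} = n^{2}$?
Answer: $- \frac{18834593}{121} \approx -1.5566 \cdot 10^{5}$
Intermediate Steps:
$T{\left(A \right)} = \frac{1 + A}{2 A}$ ($T{\left(A \right)} = \frac{A + 1^{2}}{A + A} = \frac{A + 1}{2 A} = \left(1 + A\right) \frac{1}{2 A} = \frac{1 + A}{2 A}$)
$b = \frac{25}{121}$ ($b = \left(\frac{1 - 11}{2 \left(-11\right)}\right)^{2} = \left(\frac{1}{2} \left(- \frac{1}{11}\right) \left(-10\right)\right)^{2} = \left(\frac{5}{11}\right)^{2} = \frac{25}{121} \approx 0.20661$)
$b - 155658 = \frac{25}{121} - 155658 = - \frac{18834593}{121}$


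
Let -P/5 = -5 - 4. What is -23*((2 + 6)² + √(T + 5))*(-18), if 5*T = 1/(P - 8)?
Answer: 26496 + 414*√171310/185 ≈ 27422.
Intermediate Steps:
P = 45 (P = -5*(-5 - 4) = -5*(-9) = 45)
T = 1/185 (T = 1/(5*(45 - 8)) = (⅕)/37 = (⅕)*(1/37) = 1/185 ≈ 0.0054054)
-23*((2 + 6)² + √(T + 5))*(-18) = -23*((2 + 6)² + √(1/185 + 5))*(-18) = -23*(8² + √(926/185))*(-18) = -23*(64 + √171310/185)*(-18) = (-1472 - 23*√171310/185)*(-18) = 26496 + 414*√171310/185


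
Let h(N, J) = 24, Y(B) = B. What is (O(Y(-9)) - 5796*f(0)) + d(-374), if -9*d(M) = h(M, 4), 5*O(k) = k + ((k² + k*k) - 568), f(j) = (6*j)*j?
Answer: -257/3 ≈ -85.667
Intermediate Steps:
f(j) = 6*j²
O(k) = -568/5 + k/5 + 2*k²/5 (O(k) = (k + ((k² + k*k) - 568))/5 = (k + ((k² + k²) - 568))/5 = (k + (2*k² - 568))/5 = (k + (-568 + 2*k²))/5 = (-568 + k + 2*k²)/5 = -568/5 + k/5 + 2*k²/5)
d(M) = -8/3 (d(M) = -⅑*24 = -8/3)
(O(Y(-9)) - 5796*f(0)) + d(-374) = ((-568/5 + (⅕)*(-9) + (⅖)*(-9)²) - 34776*0²) - 8/3 = ((-568/5 - 9/5 + (⅖)*81) - 34776*0) - 8/3 = ((-568/5 - 9/5 + 162/5) - 5796*0) - 8/3 = (-83 + 0) - 8/3 = -83 - 8/3 = -257/3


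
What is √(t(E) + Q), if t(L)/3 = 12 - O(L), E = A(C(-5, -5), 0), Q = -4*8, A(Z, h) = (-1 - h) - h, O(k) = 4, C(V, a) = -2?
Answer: 2*I*√2 ≈ 2.8284*I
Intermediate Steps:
A(Z, h) = -1 - 2*h
Q = -32
E = -1 (E = -1 - 2*0 = -1 + 0 = -1)
t(L) = 24 (t(L) = 3*(12 - 1*4) = 3*(12 - 4) = 3*8 = 24)
√(t(E) + Q) = √(24 - 32) = √(-8) = 2*I*√2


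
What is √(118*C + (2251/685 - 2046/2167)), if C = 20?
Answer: 33*√39502854685/134945 ≈ 48.604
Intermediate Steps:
√(118*C + (2251/685 - 2046/2167)) = √(118*20 + (2251/685 - 2046/2167)) = √(2360 + (2251*(1/685) - 2046*1/2167)) = √(2360 + (2251/685 - 186/197)) = √(2360 + 316037/134945) = √(318786237/134945) = 33*√39502854685/134945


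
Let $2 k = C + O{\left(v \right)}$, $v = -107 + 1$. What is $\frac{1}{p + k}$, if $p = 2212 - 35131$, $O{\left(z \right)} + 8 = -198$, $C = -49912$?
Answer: $- \frac{1}{57978} \approx -1.7248 \cdot 10^{-5}$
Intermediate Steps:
$v = -106$
$O{\left(z \right)} = -206$ ($O{\left(z \right)} = -8 - 198 = -206$)
$p = -32919$ ($p = 2212 - 35131 = -32919$)
$k = -25059$ ($k = \frac{-49912 - 206}{2} = \frac{1}{2} \left(-50118\right) = -25059$)
$\frac{1}{p + k} = \frac{1}{-32919 - 25059} = \frac{1}{-57978} = - \frac{1}{57978}$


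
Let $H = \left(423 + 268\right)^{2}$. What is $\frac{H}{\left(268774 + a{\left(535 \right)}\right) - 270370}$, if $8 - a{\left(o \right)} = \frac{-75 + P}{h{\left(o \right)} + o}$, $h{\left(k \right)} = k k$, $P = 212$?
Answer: $- \frac{136922451560}{455375017} \approx -300.68$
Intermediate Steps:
$h{\left(k \right)} = k^{2}$
$a{\left(o \right)} = 8 - \frac{137}{o + o^{2}}$ ($a{\left(o \right)} = 8 - \frac{-75 + 212}{o^{2} + o} = 8 - \frac{137}{o + o^{2}}$)
$H = 477481$ ($H = 691^{2} = 477481$)
$\frac{H}{\left(268774 + a{\left(535 \right)}\right) - 270370} = \frac{477481}{\left(268774 + \frac{-137 + 8 \cdot 535 + 8 \cdot 535^{2}}{535 \left(1 + 535\right)}\right) - 270370} = \frac{477481}{\left(268774 + \frac{-137 + 4280 + 8 \cdot 286225}{535 \cdot 536}\right) - 270370} = \frac{477481}{\left(268774 + \frac{1}{535} \cdot \frac{1}{536} \left(-137 + 4280 + 2289800\right)\right) - 270370} = \frac{477481}{\left(268774 + \frac{1}{535} \cdot \frac{1}{536} \cdot 2293943\right) - 270370} = \frac{477481}{\left(268774 + \frac{2293943}{286760}\right) - 270370} = \frac{477481}{\frac{77075926183}{286760} - 270370} = \frac{477481}{- \frac{455375017}{286760}} = 477481 \left(- \frac{286760}{455375017}\right) = - \frac{136922451560}{455375017}$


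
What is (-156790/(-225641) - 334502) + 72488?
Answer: -59120944184/225641 ≈ -2.6201e+5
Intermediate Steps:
(-156790/(-225641) - 334502) + 72488 = (-156790*(-1/225641) - 334502) + 72488 = (156790/225641 - 334502) + 72488 = -75477208992/225641 + 72488 = -59120944184/225641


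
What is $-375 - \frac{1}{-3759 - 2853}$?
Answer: $- \frac{2479499}{6612} \approx -375.0$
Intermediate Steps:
$-375 - \frac{1}{-3759 - 2853} = -375 - \frac{1}{-6612} = -375 - - \frac{1}{6612} = -375 + \frac{1}{6612} = - \frac{2479499}{6612}$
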